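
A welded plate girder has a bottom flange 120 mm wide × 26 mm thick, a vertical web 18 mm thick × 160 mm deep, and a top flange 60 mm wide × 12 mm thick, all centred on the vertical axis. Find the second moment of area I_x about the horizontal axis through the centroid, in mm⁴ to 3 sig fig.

I_x ≈ 3.09 × 10⁷ mm⁴

Decompose the section into non-overlapping parts with the origin at the bottom-left of its bounding rectangle.
Bottom plate: 120 × 26, A = 3 120 mm², y = 13 mm, Ī = 175 760 mm⁴.
Web plate: 18 × 160, A = 2 880 mm², y = 106 mm, Ī = 6 144 000 mm⁴.
Top plate: 60 × 12, A = 720 mm², y = 192 mm, Ī = 8 640 mm⁴.
Centroid: ȳ = ΣA·y / ΣA = 72.036 mm.
Transfer each piece to the horizontal axis through the centroid using Ī + A·d² with d = y − 72.036:
  bottom plate: d = -59.036 mm → contributes +11 049 633 mm⁴
  web plate: d = 33.964 mm → contributes +9 466 289 mm⁴
  top plate: d = 119.96 mm → contributes +10 370 469 mm⁴
Total I = 30 886 391 mm⁴.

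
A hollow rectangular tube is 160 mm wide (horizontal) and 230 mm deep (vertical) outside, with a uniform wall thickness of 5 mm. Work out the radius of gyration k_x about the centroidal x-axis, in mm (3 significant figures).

Decompose the section into non-overlapping parts with the origin at the bottom-left of its bounding rectangle.
Outer rectangle: 160 × 230, A = 36 800 mm², y = 115 mm, Ī = 162 226 667 mm⁴.
Inner void (subtracted): 150 × 220, A = 33 000 mm², y = 115 mm, Ī = 133 100 000 mm⁴.
By symmetry the centroid is at mid-height, ȳ = 115 mm.
All pieces are centred on the centroidal x-axis, so I = ΣĪ (holes subtracted) = 29 126 667 mm⁴.
Radius of gyration: k = √(I/A) = √(29 126 667 / 3 800) = 87.549 mm.

k_x ≈ 87.5 mm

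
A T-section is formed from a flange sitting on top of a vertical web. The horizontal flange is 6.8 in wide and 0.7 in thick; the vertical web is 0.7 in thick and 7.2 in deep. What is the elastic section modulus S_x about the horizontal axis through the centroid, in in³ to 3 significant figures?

Break the section into simple shapes (no overlaps), measuring from the bottom-left corner of the bounding box.
Flange: 6.8 × 0.7, A = 4.76 in², y = 7.55 in, Ī = 0.19437 in⁴.
Web: 0.7 × 7.2, A = 5.04 in², y = 3.6 in, Ī = 21.773 in⁴.
Centroid: ȳ = ΣA·y / ΣA = 5.5186 in.
Transfer each piece to the horizontal axis through the centroid using Ī + A·d² with d = y − 5.5186:
  flange: d = 2.0314 in → contributes +19.837 in⁴
  web: d = -1.9186 in → contributes +40.325 in⁴
Total I = 60.162 in⁴.
Extreme fibre distance c = 5.5186 in; S = I/c = 10.902 in³.

S_x ≈ 10.9 in³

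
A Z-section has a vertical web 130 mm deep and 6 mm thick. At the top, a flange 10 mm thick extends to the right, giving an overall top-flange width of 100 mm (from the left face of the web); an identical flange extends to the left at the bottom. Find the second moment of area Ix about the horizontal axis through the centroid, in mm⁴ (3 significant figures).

Treat the section as a set of non-overlapping primitives; coordinates are from the bounding-box lower-left.
Web: 6 × 130, A = 780 mm², y = 65 mm, Ī = 1 098 500 mm⁴.
Top flange (beyond web): 94 × 10, A = 940 mm², y = 125 mm, Ī = 7833.3 mm⁴.
Bottom flange (beyond web): 94 × 10, A = 940 mm², y = 5 mm, Ī = 7833.3 mm⁴.
Centroid: ȳ = ΣA·y / ΣA = 65 mm.
Transfer each piece to the horizontal axis through the centroid using Ī + A·d² with d = y − 65:
  web: d = 0 mm → contributes +1 098 500 mm⁴
  top flange (beyond web): d = 60 mm → contributes +3 391 833 mm⁴
  bottom flange (beyond web): d = -60 mm → contributes +3 391 833 mm⁴
Total I = 7 882 167 mm⁴.

Ix ≈ 7.88 × 10⁶ mm⁴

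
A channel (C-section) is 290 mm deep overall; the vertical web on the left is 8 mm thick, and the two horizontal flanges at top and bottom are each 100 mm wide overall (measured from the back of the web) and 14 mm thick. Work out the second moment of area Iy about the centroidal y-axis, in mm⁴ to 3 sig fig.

Break the section into simple shapes (no overlaps), measuring from the bottom-left corner of the bounding box.
Web: 8 × 290, A = 2 320 mm², x = 4 mm, Ī = 12 373 mm⁴.
Top flange (beyond web): 92 × 14, A = 1 288 mm², x = 54 mm, Ī = 908 469 mm⁴.
Bottom flange (beyond web): 92 × 14, A = 1 288 mm², x = 54 mm, Ī = 908 469 mm⁴.
Centroid: x̄ = ΣA·x / ΣA = 30.307 mm.
Transfer each piece to the centroidal y-axis using Ī + A·d² with d = x − 30.307:
  web: d = -26.307 mm → contributes +1 617 972 mm⁴
  top flange (beyond web): d = 23.693 mm → contributes +1 631 487 mm⁴
  bottom flange (beyond web): d = 23.693 mm → contributes +1 631 487 mm⁴
Total I = 4 880 946 mm⁴.

Iy ≈ 4.88 × 10⁶ mm⁴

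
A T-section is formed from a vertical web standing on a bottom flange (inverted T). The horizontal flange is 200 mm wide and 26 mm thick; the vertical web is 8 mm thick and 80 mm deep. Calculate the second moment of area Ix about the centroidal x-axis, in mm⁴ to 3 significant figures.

Ix ≈ 2.24 × 10⁶ mm⁴

Split into non-overlapping primitives; take the origin at the lower-left of the bounding box.
Flange: 200 × 26, A = 5 200 mm², y = 13 mm, Ī = 292 933 mm⁴.
Web: 8 × 80, A = 640 mm², y = 66 mm, Ī = 341 333 mm⁴.
Centroid: ȳ = ΣA·y / ΣA = 18.808 mm.
Transfer each piece to the centroidal x-axis using Ī + A·d² with d = y − 18.808:
  flange: d = -5.8082 mm → contributes +468 357 mm⁴
  web: d = 47.192 mm → contributes +1 766 654 mm⁴
Total I = 2 235 012 mm⁴.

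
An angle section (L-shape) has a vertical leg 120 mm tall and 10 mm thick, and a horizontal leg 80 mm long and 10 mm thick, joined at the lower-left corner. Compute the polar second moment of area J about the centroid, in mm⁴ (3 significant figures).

Break the section into simple shapes (no overlaps), measuring from the bottom-left corner of the bounding box.
Vertical leg: 10 × 120, A = 1 200 mm², y = 60 mm, Ī = 1 440 000 mm⁴.
Horizontal leg (remainder): 70 × 10, A = 700 mm², y = 5 mm, Ī = 5833.3 mm⁴.
Centroid: ȳ = ΣA·y / ΣA = 39.737 mm.
Transfer each piece to the centroidal x-axis using Ī + A·d² with d = y − 39.737:
  vertical leg: d = 20.263 mm → contributes +1 932 715 mm⁴
  horizontal leg (remainder): d = -34.737 mm → contributes +850 487 mm⁴
Total I = 2 783 202 mm⁴.
For the y-axis: x̄ = 19.737 mm.
Repeating about the centroidal y-axis gives I_y = 1 003 202 mm⁴.
Polar second moment: J = I_x + I_y = 3 786 404 mm⁴.

J ≈ 3.79 × 10⁶ mm⁴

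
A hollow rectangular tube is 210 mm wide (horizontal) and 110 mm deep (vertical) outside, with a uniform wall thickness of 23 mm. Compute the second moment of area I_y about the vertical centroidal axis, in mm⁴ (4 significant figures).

Decompose the section into non-overlapping parts with the origin at the bottom-left of its bounding rectangle.
Outer rectangle: 210 × 110, A = 23 100 mm², x = 105 mm, Ī = 84 892 500 mm⁴.
Inner void (subtracted): 164 × 64, A = 10 496 mm², x = 105 mm, Ī = 23 525 035 mm⁴.
By symmetry the centroid is at mid-width, x̄ = 105 mm.
All pieces are centred on the vertical centroidal axis, so I = ΣĪ (holes subtracted) = 61 367 465 mm⁴.

I_y ≈ 6.137 × 10⁷ mm⁴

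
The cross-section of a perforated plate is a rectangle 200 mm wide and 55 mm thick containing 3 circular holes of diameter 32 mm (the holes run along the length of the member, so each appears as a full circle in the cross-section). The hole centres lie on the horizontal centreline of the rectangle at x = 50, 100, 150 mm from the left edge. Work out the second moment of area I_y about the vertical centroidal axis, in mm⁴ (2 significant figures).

Decompose the section into non-overlapping parts with the origin at the bottom-left of its bounding rectangle.
Plate: 200 × 55, A = 11 000 mm², x = 100 mm, Ī = 36 666 667 mm⁴.
Hole 1 (subtracted): ⌀32, A = 804.2 mm², x = 50 mm, Ī = 51 472 mm⁴.
Hole 2 (subtracted): ⌀32, A = 804.2 mm², x = 100 mm, Ī = 51 472 mm⁴.
Hole 3 (subtracted): ⌀32, A = 804.2 mm², x = 150 mm, Ī = 51 472 mm⁴.
By symmetry the centroid is at mid-width, x̄ = 100 mm.
Transfer each piece to the vertical centroidal axis using Ī + A·d² with d = x − 100:
  plate: d = 0 mm → contributes +36 666 667 mm⁴
  hole 1: d = -50 mm → contributes −2 062 091 mm⁴
  hole 2: d = 0 mm → contributes −51 472 mm⁴
  hole 3: d = 50 mm → contributes −2 062 091 mm⁴
Total I = 32 491 013 mm⁴.

I_y ≈ 3.2 × 10⁷ mm⁴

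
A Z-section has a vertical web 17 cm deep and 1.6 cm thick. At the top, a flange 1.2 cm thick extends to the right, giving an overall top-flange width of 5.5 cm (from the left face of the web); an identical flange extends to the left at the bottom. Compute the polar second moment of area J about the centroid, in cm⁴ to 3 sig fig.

J ≈ 1330 cm⁴

Break the section into simple shapes (no overlaps), measuring from the bottom-left corner of the bounding box.
Web: 1.6 × 17, A = 27.2 cm², y = 8.5 cm, Ī = 655.07 cm⁴.
Top flange (beyond web): 3.9 × 1.2, A = 4.68 cm², y = 16.4 cm, Ī = 0.5616 cm⁴.
Bottom flange (beyond web): 3.9 × 1.2, A = 4.68 cm², y = 0.6 cm, Ī = 0.5616 cm⁴.
Centroid: ȳ = ΣA·y / ΣA = 8.5 cm.
Transfer each piece to the centroidal x-axis using Ī + A·d² with d = y − 8.5:
  web: d = 0 cm → contributes +655.07 cm⁴
  top flange (beyond web): d = 7.9 cm → contributes +292.64 cm⁴
  bottom flange (beyond web): d = -7.9 cm → contributes +292.64 cm⁴
Total I = 1240.3 cm⁴.
For the y-axis: x̄ = 4.7 cm.
Repeating about the centroidal y-axis gives I_y = 88.451 cm⁴.
Polar second moment: J = I_x + I_y = 1328.8 cm⁴.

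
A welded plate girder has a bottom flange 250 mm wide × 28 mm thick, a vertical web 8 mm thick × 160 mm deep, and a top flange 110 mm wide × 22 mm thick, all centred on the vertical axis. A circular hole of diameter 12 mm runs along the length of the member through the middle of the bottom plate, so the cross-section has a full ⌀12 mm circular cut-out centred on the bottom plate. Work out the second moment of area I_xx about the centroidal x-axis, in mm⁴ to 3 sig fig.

I_xx ≈ 6.69 × 10⁷ mm⁴

Split into non-overlapping primitives; take the origin at the lower-left of the bounding box.
Bottom plate: 250 × 28, A = 7 000 mm², y = 14 mm, Ī = 457 333 mm⁴.
Web plate: 8 × 160, A = 1 280 mm², y = 108 mm, Ī = 2 730 667 mm⁴.
Top plate: 110 × 22, A = 2 420 mm², y = 199 mm, Ī = 97 607 mm⁴.
Hole (subtracted): ⌀12, A = 113.1 mm², y = 14 mm, Ī = 1017.9 mm⁴.
Centroid: ȳ = ΣA·y / ΣA = 67.653 mm.
Transfer each piece to the centroidal x-axis using Ī + A·d² with d = y − 67.653:
  bottom plate: d = -53.653 mm → contributes +20 607 909 mm⁴
  web plate: d = 40.347 mm → contributes +4 814 345 mm⁴
  top plate: d = 131.35 mm → contributes +41 847 475 mm⁴
  hole: d = -53.653 mm → contributes −326 586 mm⁴
Total I = 66 943 143 mm⁴.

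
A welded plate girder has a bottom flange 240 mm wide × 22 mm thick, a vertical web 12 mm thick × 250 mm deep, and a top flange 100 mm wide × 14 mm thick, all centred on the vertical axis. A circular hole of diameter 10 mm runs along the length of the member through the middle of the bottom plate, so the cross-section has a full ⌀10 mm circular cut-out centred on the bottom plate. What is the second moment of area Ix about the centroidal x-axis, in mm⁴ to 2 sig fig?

Ix ≈ 1.1 × 10⁸ mm⁴

Treat the section as a set of non-overlapping primitives; coordinates are from the bounding-box lower-left.
Bottom plate: 240 × 22, A = 5 280 mm², y = 11 mm, Ī = 212 960 mm⁴.
Web plate: 12 × 250, A = 3 000 mm², y = 147 mm, Ī = 15 625 000 mm⁴.
Top plate: 100 × 14, A = 1 400 mm², y = 279 mm, Ī = 22 867 mm⁴.
Hole (subtracted): ⌀10, A = 78.54 mm², y = 11 mm, Ī = 490.9 mm⁴.
Centroid: ȳ = ΣA·y / ΣA = 92.57 mm.
Transfer each piece to the centroidal x-axis using Ī + A·d² with d = y − 92.57:
  bottom plate: d = -81.57 mm → contributes +35 345 108 mm⁴
  web plate: d = 54.43 mm → contributes +24 512 572 mm⁴
  top plate: d = 186.4 mm → contributes +48 680 986 mm⁴
  hole: d = -81.57 mm → contributes −523 080 mm⁴
Total I = 108 015 586 mm⁴.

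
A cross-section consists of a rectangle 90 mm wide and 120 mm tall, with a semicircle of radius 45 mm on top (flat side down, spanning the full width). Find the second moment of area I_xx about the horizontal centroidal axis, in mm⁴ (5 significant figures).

Decompose the section into non-overlapping parts with the origin at the bottom-left of its bounding rectangle.
Rectangular body: 90 × 120, A = 10 800 mm², y = 60 mm, Ī = 12 960 000 mm⁴.
Semicircular cap: semicircle r = 45, A = 3180.863 mm², y = 139.0986 mm, Ī = 450072.1 mm⁴.
Centroid: ȳ = ΣA·y / ΣA = 77.99615 mm.
Transfer each piece to the horizontal centroidal axis using Ī + A·d² with d = y − 77.99615:
  rectangular body: d = -17.99615 mm → contributes +16 457 705 mm⁴
  semicircular cap: d = 61.10244 mm → contributes +12 325 848 mm⁴
Total I = 28 783 553 mm⁴.

I_xx ≈ 2.8784 × 10⁷ mm⁴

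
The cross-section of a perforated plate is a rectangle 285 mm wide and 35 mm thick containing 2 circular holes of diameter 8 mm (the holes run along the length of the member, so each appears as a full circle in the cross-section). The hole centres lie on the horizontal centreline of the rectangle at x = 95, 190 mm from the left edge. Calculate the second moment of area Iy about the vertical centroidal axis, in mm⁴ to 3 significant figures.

Treat the section as a set of non-overlapping primitives; coordinates are from the bounding-box lower-left.
Plate: 285 × 35, A = 9 975 mm², x = 142.5 mm, Ī = 67 518 281 mm⁴.
Hole 1 (subtracted): ⌀8, A = 50.265 mm², x = 95 mm, Ī = 201.06 mm⁴.
Hole 2 (subtracted): ⌀8, A = 50.265 mm², x = 190 mm, Ī = 201.06 mm⁴.
By symmetry the centroid is at mid-width, x̄ = 142.5 mm.
Transfer each piece to the vertical centroidal axis using Ī + A·d² with d = x − 142.5:
  plate: d = 0 mm → contributes +67 518 281 mm⁴
  hole 1: d = -47.5 mm → contributes −113 613 mm⁴
  hole 2: d = 47.5 mm → contributes −113 613 mm⁴
Total I = 67 291 056 mm⁴.

Iy ≈ 6.73 × 10⁷ mm⁴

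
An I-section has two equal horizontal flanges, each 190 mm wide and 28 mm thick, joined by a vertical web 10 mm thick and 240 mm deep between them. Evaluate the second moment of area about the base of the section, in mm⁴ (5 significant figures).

I_base ≈ 4.8890 × 10⁸ mm⁴

Treat the section as a set of non-overlapping primitives; coordinates are from the bounding-box lower-left.
Bottom flange: 190 × 28, A = 5 320 mm², y = 14 mm, Ī = 347573.3 mm⁴.
Web: 10 × 240, A = 2 400 mm², y = 148 mm, Ī = 11 520 000 mm⁴.
Top flange: 190 × 28, A = 5 320 mm², y = 282 mm, Ī = 347573.3 mm⁴.
Transfer each piece to a horizontal axis along the bottom face using Ī + A·d² with d = y − 0:
  bottom flange: d = 14 mm → contributes +1 390 293 mm⁴
  web: d = 148 mm → contributes +64 089 600 mm⁴
  top flange: d = 282 mm → contributes +423 415 253 mm⁴
Total I = 488 895 147 mm⁴.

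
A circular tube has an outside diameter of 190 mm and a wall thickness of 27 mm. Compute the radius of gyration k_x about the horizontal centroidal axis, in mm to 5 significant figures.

Break the section into simple shapes (no overlaps), measuring from the bottom-left corner of the bounding box.
Outer circle: ⌀190, A = 28352.87 mm², y = 95 mm, Ī = 63 971 171 mm⁴.
Bore (subtracted): ⌀136, A = 14526.72 mm², y = 95 mm, Ī = 16 792 893 mm⁴.
By symmetry the centroid is at mid-height, ȳ = 95 mm.
All pieces are centred on the horizontal centroidal axis, so I = ΣĪ (holes subtracted) = 47 178 278 mm⁴.
Radius of gyration: k = √(I/A) = √(47 178 278 / 13826.15) = 58.41447 mm.

k_x ≈ 58.414 mm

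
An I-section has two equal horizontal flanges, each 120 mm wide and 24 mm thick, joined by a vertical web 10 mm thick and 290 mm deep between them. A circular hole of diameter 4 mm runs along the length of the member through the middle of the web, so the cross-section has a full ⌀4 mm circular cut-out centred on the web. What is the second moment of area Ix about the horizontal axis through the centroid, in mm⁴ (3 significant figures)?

Treat the section as a set of non-overlapping primitives; coordinates are from the bounding-box lower-left.
Bottom flange: 120 × 24, A = 2 880 mm², y = 12 mm, Ī = 138 240 mm⁴.
Web: 10 × 290, A = 2 900 mm², y = 169 mm, Ī = 20 324 167 mm⁴.
Top flange: 120 × 24, A = 2 880 mm², y = 326 mm, Ī = 138 240 mm⁴.
Hole (subtracted): ⌀4, A = 12.566 mm², y = 169 mm, Ī = 12.566 mm⁴.
By symmetry the centroid is at mid-height, ȳ = 169 mm.
Transfer each piece to the horizontal axis through the centroid using Ī + A·d² with d = y − 169:
  bottom flange: d = -157 mm → contributes +71 127 360 mm⁴
  web: d = 0 mm → contributes +20 324 167 mm⁴
  top flange: d = 157 mm → contributes +71 127 360 mm⁴
  hole: d = 0 mm → contributes −12.566 mm⁴
Total I = 162 578 874 mm⁴.

Ix ≈ 1.63 × 10⁸ mm⁴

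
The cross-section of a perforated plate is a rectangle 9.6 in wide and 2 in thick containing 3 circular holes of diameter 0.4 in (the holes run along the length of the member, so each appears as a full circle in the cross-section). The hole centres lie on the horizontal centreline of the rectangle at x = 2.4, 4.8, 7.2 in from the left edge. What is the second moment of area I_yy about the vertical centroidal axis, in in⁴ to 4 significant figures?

I_yy ≈ 146.0 in⁴

Split into non-overlapping primitives; take the origin at the lower-left of the bounding box.
Plate: 9.6 × 2, A = 19.2 in², x = 4.8 in, Ī = 147.456 in⁴.
Hole 1 (subtracted): ⌀0.4, A = 0.125664 in², x = 2.4 in, Ī = 0.00125664 in⁴.
Hole 2 (subtracted): ⌀0.4, A = 0.125664 in², x = 4.8 in, Ī = 0.00125664 in⁴.
Hole 3 (subtracted): ⌀0.4, A = 0.125664 in², x = 7.2 in, Ī = 0.00125664 in⁴.
By symmetry the centroid is at mid-width, x̄ = 4.8 in.
Transfer each piece to the vertical centroidal axis using Ī + A·d² with d = x − 4.8:
  plate: d = 0 in → contributes +147.456 in⁴
  hole 1: d = -2.4 in → contributes −0.72508 in⁴
  hole 2: d = 0 in → contributes −0.00125664 in⁴
  hole 3: d = 2.4 in → contributes −0.72508 in⁴
Total I = 146.005 in⁴.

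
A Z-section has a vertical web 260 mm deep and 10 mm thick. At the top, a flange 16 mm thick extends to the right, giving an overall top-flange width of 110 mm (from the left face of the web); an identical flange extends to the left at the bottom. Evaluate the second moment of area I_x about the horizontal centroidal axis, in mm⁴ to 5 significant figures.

I_x ≈ 6.2344 × 10⁷ mm⁴

Split into non-overlapping primitives; take the origin at the lower-left of the bounding box.
Web: 10 × 260, A = 2 600 mm², y = 130 mm, Ī = 14 646 667 mm⁴.
Top flange (beyond web): 100 × 16, A = 1 600 mm², y = 252 mm, Ī = 34133.33 mm⁴.
Bottom flange (beyond web): 100 × 16, A = 1 600 mm², y = 8 mm, Ī = 34133.33 mm⁴.
Centroid: ȳ = ΣA·y / ΣA = 130 mm.
Transfer each piece to the horizontal centroidal axis using Ī + A·d² with d = y − 130:
  web: d = 0 mm → contributes +14 646 667 mm⁴
  top flange (beyond web): d = 122 mm → contributes +23 848 533 mm⁴
  bottom flange (beyond web): d = -122 mm → contributes +23 848 533 mm⁴
Total I = 62 343 733 mm⁴.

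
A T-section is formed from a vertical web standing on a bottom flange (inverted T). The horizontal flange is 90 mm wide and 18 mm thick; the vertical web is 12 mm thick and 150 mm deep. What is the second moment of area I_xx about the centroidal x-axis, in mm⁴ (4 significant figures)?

Decompose the section into non-overlapping parts with the origin at the bottom-left of its bounding rectangle.
Flange: 90 × 18, A = 1 620 mm², y = 9 mm, Ī = 43 740 mm⁴.
Web: 12 × 150, A = 1 800 mm², y = 93 mm, Ī = 3 375 000 mm⁴.
Centroid: ȳ = ΣA·y / ΣA = 53.2105 mm.
Transfer each piece to the centroidal x-axis using Ī + A·d² with d = y − 53.2105:
  flange: d = -44.2105 mm → contributes +3 210 144 mm⁴
  web: d = 39.7895 mm → contributes +6 224 764 mm⁴
Total I = 9 434 908 mm⁴.

I_xx ≈ 9.435 × 10⁶ mm⁴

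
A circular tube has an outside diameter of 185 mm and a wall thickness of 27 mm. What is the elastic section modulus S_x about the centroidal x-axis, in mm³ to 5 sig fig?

Break the section into simple shapes (no overlaps), measuring from the bottom-left corner of the bounding box.
Outer circle: ⌀185, A = 26880.25 mm², y = 92.5 mm, Ī = 57 498 539 mm⁴.
Bore (subtracted): ⌀131, A = 13478.22 mm², y = 92.5 mm, Ī = 14 456 231 mm⁴.
By symmetry the centroid is at mid-height, ȳ = 92.5 mm.
All pieces are centred on the centroidal x-axis, so I = ΣĪ (holes subtracted) = 43 042 308 mm⁴.
Extreme fibre distance c = 92.5 mm; S = I/c = 465322.3 mm³.

S_x ≈ 4.6532 × 10⁵ mm³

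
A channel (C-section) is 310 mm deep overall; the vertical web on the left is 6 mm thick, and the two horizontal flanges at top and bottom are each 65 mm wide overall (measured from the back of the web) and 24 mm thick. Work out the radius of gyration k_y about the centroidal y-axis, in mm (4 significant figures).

k_y ≈ 20.71 mm

Split into non-overlapping primitives; take the origin at the lower-left of the bounding box.
Web: 6 × 310, A = 1 860 mm², x = 3 mm, Ī = 5 580 mm⁴.
Top flange (beyond web): 59 × 24, A = 1 416 mm², x = 35.5 mm, Ī = 410 758 mm⁴.
Bottom flange (beyond web): 59 × 24, A = 1 416 mm², x = 35.5 mm, Ī = 410 758 mm⁴.
Centroid: x̄ = ΣA·x / ΣA = 22.6164 mm.
Transfer each piece to the centroidal y-axis using Ī + A·d² with d = x − 22.6164:
  web: d = -19.6164 mm → contributes +721 312 mm⁴
  top flange (beyond web): d = 12.8836 mm → contributes +645 797 mm⁴
  bottom flange (beyond web): d = 12.8836 mm → contributes +645 797 mm⁴
Total I = 2 012 905 mm⁴.
Radius of gyration: k = √(I/A) = √(2 012 905 / 4 692) = 20.7125 mm.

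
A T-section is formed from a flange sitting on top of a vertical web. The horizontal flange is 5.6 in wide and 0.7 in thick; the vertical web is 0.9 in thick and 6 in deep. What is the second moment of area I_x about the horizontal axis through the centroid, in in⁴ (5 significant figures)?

Decompose the section into non-overlapping parts with the origin at the bottom-left of its bounding rectangle.
Flange: 5.6 × 0.7, A = 3.92 in², y = 6.35 in, Ī = 0.1600667 in⁴.
Web: 0.9 × 6, A = 5.4 in², y = 3 in, Ī = 16.2 in⁴.
Centroid: ȳ = ΣA·y / ΣA = 4.409013 in.
Transfer each piece to the horizontal axis through the centroid using Ī + A·d² with d = y − 4.409013:
  flange: d = 1.940987 in → contributes +14.9284 in⁴
  web: d = -1.409013 in → contributes +26.92071 in⁴
Total I = 41.84911 in⁴.

I_x ≈ 41.849 in⁴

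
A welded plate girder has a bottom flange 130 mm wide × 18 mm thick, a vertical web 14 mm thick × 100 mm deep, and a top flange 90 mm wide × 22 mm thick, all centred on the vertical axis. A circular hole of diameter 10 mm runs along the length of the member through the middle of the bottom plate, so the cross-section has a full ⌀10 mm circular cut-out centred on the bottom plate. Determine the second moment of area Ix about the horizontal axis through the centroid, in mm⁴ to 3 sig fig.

Decompose the section into non-overlapping parts with the origin at the bottom-left of its bounding rectangle.
Bottom plate: 130 × 18, A = 2 340 mm², y = 9 mm, Ī = 63 180 mm⁴.
Web plate: 14 × 100, A = 1 400 mm², y = 68 mm, Ī = 1 166 667 mm⁴.
Top plate: 90 × 22, A = 1 980 mm², y = 129 mm, Ī = 79 860 mm⁴.
Hole (subtracted): ⌀10, A = 78.54 mm², y = 9 mm, Ī = 490.87 mm⁴.
Centroid: ȳ = ΣA·y / ΣA = 65.758 mm.
Transfer each piece to the horizontal axis through the centroid using Ī + A·d² with d = y − 65.758:
  bottom plate: d = -56.758 mm → contributes +7 601 515 mm⁴
  web plate: d = 2.2416 mm → contributes +1 173 702 mm⁴
  top plate: d = 63.242 mm → contributes +7 998 881 mm⁴
  hole: d = -56.758 mm → contributes −253 508 mm⁴
Total I = 16 520 591 mm⁴.

Ix ≈ 1.65 × 10⁷ mm⁴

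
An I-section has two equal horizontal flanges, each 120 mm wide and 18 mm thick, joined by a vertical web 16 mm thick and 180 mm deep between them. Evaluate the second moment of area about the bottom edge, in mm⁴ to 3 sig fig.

I_base ≈ 1.34 × 10⁸ mm⁴

Decompose the section into non-overlapping parts with the origin at the bottom-left of its bounding rectangle.
Bottom flange: 120 × 18, A = 2 160 mm², y = 9 mm, Ī = 58 320 mm⁴.
Web: 16 × 180, A = 2 880 mm², y = 108 mm, Ī = 7 776 000 mm⁴.
Top flange: 120 × 18, A = 2 160 mm², y = 207 mm, Ī = 58 320 mm⁴.
Transfer each piece to a horizontal axis along the bottom face using Ī + A·d² with d = y − 0:
  bottom flange: d = 9 mm → contributes +233 280 mm⁴
  web: d = 108 mm → contributes +41 368 320 mm⁴
  top flange: d = 207 mm → contributes +92 612 160 mm⁴
Total I = 134 213 760 mm⁴.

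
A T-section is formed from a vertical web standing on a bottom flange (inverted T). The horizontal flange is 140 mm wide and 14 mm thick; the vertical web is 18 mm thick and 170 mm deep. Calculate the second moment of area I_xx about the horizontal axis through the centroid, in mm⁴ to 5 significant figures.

I_xx ≈ 1.7514 × 10⁷ mm⁴

Break the section into simple shapes (no overlaps), measuring from the bottom-left corner of the bounding box.
Flange: 140 × 14, A = 1 960 mm², y = 7 mm, Ī = 32013.33 mm⁴.
Web: 18 × 170, A = 3 060 mm², y = 99 mm, Ī = 7 369 500 mm⁴.
Centroid: ȳ = ΣA·y / ΣA = 63.07968 mm.
Transfer each piece to the horizontal axis through the centroid using Ī + A·d² with d = y − 63.07968:
  flange: d = -56.07968 mm → contributes +6 196 077 mm⁴
  web: d = 35.92032 mm → contributes +11 317 724 mm⁴
Total I = 17 513 801 mm⁴.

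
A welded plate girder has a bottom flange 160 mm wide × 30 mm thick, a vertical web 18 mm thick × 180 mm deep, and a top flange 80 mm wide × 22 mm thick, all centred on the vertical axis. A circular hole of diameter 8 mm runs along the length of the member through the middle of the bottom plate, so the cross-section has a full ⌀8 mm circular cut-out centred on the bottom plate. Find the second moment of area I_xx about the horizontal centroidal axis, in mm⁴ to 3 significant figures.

I_xx ≈ 6.89 × 10⁷ mm⁴

Split into non-overlapping primitives; take the origin at the lower-left of the bounding box.
Bottom plate: 160 × 30, A = 4 800 mm², y = 15 mm, Ī = 360 000 mm⁴.
Web plate: 18 × 180, A = 3 240 mm², y = 120 mm, Ī = 8 748 000 mm⁴.
Top plate: 80 × 22, A = 1 760 mm², y = 221 mm, Ī = 70 987 mm⁴.
Hole (subtracted): ⌀8, A = 50.265 mm², y = 15 mm, Ī = 201.06 mm⁴.
Centroid: ȳ = ΣA·y / ΣA = 87.08 mm.
Transfer each piece to the horizontal centroidal axis using Ī + A·d² with d = y − 87.08:
  bottom plate: d = -72.08 mm → contributes +25 298 465 mm⁴
  web plate: d = 32.92 mm → contributes +12 259 292 mm⁴
  top plate: d = 133.92 mm → contributes +31 635 865 mm⁴
  hole: d = -72.08 mm → contributes −261 356 mm⁴
Total I = 68 932 267 mm⁴.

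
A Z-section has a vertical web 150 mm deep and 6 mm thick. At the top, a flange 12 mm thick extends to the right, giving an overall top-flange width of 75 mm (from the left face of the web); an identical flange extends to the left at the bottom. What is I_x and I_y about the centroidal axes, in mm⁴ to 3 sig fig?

Decompose the section into non-overlapping parts with the origin at the bottom-left of its bounding rectangle.
Web: 6 × 150, A = 900 mm², y = 75 mm, Ī = 1 687 500 mm⁴.
Top flange (beyond web): 69 × 12, A = 828 mm², y = 144 mm, Ī = 9 936 mm⁴.
Bottom flange (beyond web): 69 × 12, A = 828 mm², y = 6 mm, Ī = 9 936 mm⁴.
Centroid: ȳ = ΣA·y / ΣA = 75 mm.
Transfer each piece to the centroidal x-axis using Ī + A·d² with d = y − 75:
  web: d = 0 mm → contributes +1 687 500 mm⁴
  top flange (beyond web): d = 69 mm → contributes +3 952 044 mm⁴
  bottom flange (beyond web): d = -69 mm → contributes +3 952 044 mm⁴
Total I = 9 591 588 mm⁴.
For the y-axis: x̄ = 72 mm.
Repeating about the centroidal y-axis gives I_y = 2 988 468 mm⁴.

I_x ≈ 9.59 × 10⁶ mm⁴, I_y ≈ 2.99 × 10⁶ mm⁴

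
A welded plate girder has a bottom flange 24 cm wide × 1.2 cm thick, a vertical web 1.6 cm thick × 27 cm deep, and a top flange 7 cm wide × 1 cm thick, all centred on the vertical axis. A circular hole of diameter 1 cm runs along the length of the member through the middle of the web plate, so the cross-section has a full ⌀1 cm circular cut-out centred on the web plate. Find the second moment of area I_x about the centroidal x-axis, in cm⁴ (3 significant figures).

Split into non-overlapping primitives; take the origin at the lower-left of the bounding box.
Bottom plate: 24 × 1.2, A = 28.8 cm², y = 0.6 cm, Ī = 3.456 cm⁴.
Web plate: 1.6 × 27, A = 43.2 cm², y = 14.7 cm, Ī = 2624.4 cm⁴.
Top plate: 7 × 1, A = 7 cm², y = 28.7 cm, Ī = 0.58333 cm⁴.
Hole (subtracted): ⌀1, A = 0.7854 cm², y = 14.7 cm, Ī = 0.049087 cm⁴.
Centroid: ȳ = ΣA·y / ΣA = 10.761 cm.
Transfer each piece to the centroidal x-axis using Ī + A·d² with d = y − 10.761:
  bottom plate: d = -10.161 cm → contributes +2 977 cm⁴
  web plate: d = 3.9389 cm → contributes +3294.6 cm⁴
  top plate: d = 17.939 cm → contributes +2253.2 cm⁴
  hole: d = 3.9389 cm → contributes −12.235 cm⁴
Total I = 8512.6 cm⁴.

I_x ≈ 8510 cm⁴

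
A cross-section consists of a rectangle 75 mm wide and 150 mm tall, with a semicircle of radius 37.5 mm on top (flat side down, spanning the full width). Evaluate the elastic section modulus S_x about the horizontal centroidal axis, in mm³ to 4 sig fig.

Split into non-overlapping primitives; take the origin at the lower-left of the bounding box.
Rectangular body: 75 × 150, A = 11 250 mm², y = 75 mm, Ī = 21 093 750 mm⁴.
Semicircular cap: semicircle r = 37.5, A = 2208.93 mm², y = 165.915 mm, Ī = 217 049 mm⁴.
Centroid: ȳ = ΣA·y / ΣA = 89.9214 mm.
Transfer each piece to the horizontal centroidal axis using Ī + A·d² with d = y − 89.9214:
  rectangular body: d = -14.9214 mm → contributes +23 598 544 mm⁴
  semicircular cap: d = 75.9941 mm → contributes +12 973 857 mm⁴
Total I = 36 572 401 mm⁴.
Extreme fibre distance c = 97.5786 mm; S = I/c = 374 799 mm³.

S_x ≈ 3.748 × 10⁵ mm³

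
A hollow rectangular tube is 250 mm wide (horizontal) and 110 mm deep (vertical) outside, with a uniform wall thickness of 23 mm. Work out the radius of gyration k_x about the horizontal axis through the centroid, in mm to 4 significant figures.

Break the section into simple shapes (no overlaps), measuring from the bottom-left corner of the bounding box.
Outer rectangle: 250 × 110, A = 27 500 mm², y = 55 mm, Ī = 27 729 167 mm⁴.
Inner void (subtracted): 204 × 64, A = 13 056 mm², y = 55 mm, Ī = 4 456 448 mm⁴.
By symmetry the centroid is at mid-height, ȳ = 55 mm.
All pieces are centred on the horizontal axis through the centroid, so I = ΣĪ (holes subtracted) = 23 272 719 mm⁴.
Radius of gyration: k = √(I/A) = √(23 272 719 / 14 444) = 40.1402 mm.

k_x ≈ 40.14 mm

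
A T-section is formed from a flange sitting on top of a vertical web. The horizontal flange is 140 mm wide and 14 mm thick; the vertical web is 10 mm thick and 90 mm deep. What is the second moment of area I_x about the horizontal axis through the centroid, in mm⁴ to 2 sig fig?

Split into non-overlapping primitives; take the origin at the lower-left of the bounding box.
Flange: 140 × 14, A = 1 960 mm², y = 97 mm, Ī = 32 013 mm⁴.
Web: 10 × 90, A = 900 mm², y = 45 mm, Ī = 607 500 mm⁴.
Centroid: ȳ = ΣA·y / ΣA = 80.64 mm.
Transfer each piece to the horizontal axis through the centroid using Ī + A·d² with d = y − 80.64:
  flange: d = 16.36 mm → contributes +556 840 mm⁴
  web: d = -35.64 mm → contributes +1 750 455 mm⁴
Total I = 2 307 295 mm⁴.

I_x ≈ 2.3 × 10⁶ mm⁴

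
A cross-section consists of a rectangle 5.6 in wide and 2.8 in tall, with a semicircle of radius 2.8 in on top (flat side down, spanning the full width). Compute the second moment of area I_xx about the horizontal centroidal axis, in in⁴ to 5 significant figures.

I_xx ≈ 63.202 in⁴

Treat the section as a set of non-overlapping primitives; coordinates are from the bounding-box lower-left.
Rectangular body: 5.6 × 2.8, A = 15.68 in², y = 1.4 in, Ī = 10.24427 in⁴.
Semicircular cap: semicircle r = 2.8, A = 12.31504 in², y = 3.988357 in, Ī = 6.746277 in⁴.
Centroid: ȳ = ΣA·y / ΣA = 2.53862 in.
Transfer each piece to the horizontal centroidal axis using Ī + A·d² with d = y − 2.53862:
  rectangular body: d = -1.13862 in → contributes +30.5727 in⁴
  semicircular cap: d = 1.449737 in → contributes +32.62925 in⁴
Total I = 63.20195 in⁴.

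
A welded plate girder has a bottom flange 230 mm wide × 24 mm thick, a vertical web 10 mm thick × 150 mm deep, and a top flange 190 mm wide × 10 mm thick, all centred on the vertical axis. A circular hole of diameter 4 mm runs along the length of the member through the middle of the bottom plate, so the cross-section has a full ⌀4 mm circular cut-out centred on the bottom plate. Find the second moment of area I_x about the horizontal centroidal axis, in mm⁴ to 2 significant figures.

Treat the section as a set of non-overlapping primitives; coordinates are from the bounding-box lower-left.
Bottom plate: 230 × 24, A = 5 520 mm², y = 12 mm, Ī = 264 960 mm⁴.
Web plate: 10 × 150, A = 1 500 mm², y = 99 mm, Ī = 2 812 500 mm⁴.
Top plate: 190 × 10, A = 1 900 mm², y = 179 mm, Ī = 15 833 mm⁴.
Hole (subtracted): ⌀4, A = 12.57 mm², y = 12 mm, Ī = 12.57 mm⁴.
Centroid: ȳ = ΣA·y / ΣA = 62.27 mm.
Transfer each piece to the horizontal centroidal axis using Ī + A·d² with d = y − 62.27:
  bottom plate: d = -50.27 mm → contributes +14 215 855 mm⁴
  web plate: d = 36.73 mm → contributes +4 835 851 mm⁴
  top plate: d = 116.7 mm → contributes +25 903 869 mm⁴
  hole: d = -50.27 mm → contributes −31 772 mm⁴
Total I = 44 923 803 mm⁴.

I_x ≈ 4.5 × 10⁷ mm⁴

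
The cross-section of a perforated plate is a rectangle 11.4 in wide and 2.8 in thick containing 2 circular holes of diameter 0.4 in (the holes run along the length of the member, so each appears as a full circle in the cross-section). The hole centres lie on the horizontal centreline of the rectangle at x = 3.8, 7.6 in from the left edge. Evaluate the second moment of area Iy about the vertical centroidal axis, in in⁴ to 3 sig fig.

Iy ≈ 345 in⁴

Decompose the section into non-overlapping parts with the origin at the bottom-left of its bounding rectangle.
Plate: 11.4 × 2.8, A = 31.92 in², x = 5.7 in, Ī = 345.69 in⁴.
Hole 1 (subtracted): ⌀0.4, A = 0.12566 in², x = 3.8 in, Ī = 0.0012566 in⁴.
Hole 2 (subtracted): ⌀0.4, A = 0.12566 in², x = 7.6 in, Ī = 0.0012566 in⁴.
By symmetry the centroid is at mid-width, x̄ = 5.7 in.
Transfer each piece to the vertical centroidal axis using Ī + A·d² with d = x − 5.7:
  plate: d = 0 in → contributes +345.69 in⁴
  hole 1: d = -1.9 in → contributes −0.4549 in⁴
  hole 2: d = 1.9 in → contributes −0.4549 in⁴
Total I = 344.78 in⁴.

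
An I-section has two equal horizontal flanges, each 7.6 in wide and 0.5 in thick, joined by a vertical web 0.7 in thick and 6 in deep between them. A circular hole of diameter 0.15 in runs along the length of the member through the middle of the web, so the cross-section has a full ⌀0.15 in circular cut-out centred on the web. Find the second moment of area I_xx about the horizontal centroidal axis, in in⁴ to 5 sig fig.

I_xx ≈ 93.033 in⁴

Decompose the section into non-overlapping parts with the origin at the bottom-left of its bounding rectangle.
Bottom flange: 7.6 × 0.5, A = 3.8 in², y = 0.25 in, Ī = 0.07916667 in⁴.
Web: 0.7 × 6, A = 4.2 in², y = 3.5 in, Ī = 12.6 in⁴.
Top flange: 7.6 × 0.5, A = 3.8 in², y = 6.75 in, Ī = 0.07916667 in⁴.
Hole (subtracted): ⌀0.15, A = 0.01767146 in², y = 3.5 in, Ī = 0.00002485049 in⁴.
By symmetry the centroid is at mid-height, ȳ = 3.5 in.
Transfer each piece to the horizontal centroidal axis using Ī + A·d² with d = y − 3.5:
  bottom flange: d = -3.25 in → contributes +40.21667 in⁴
  web: d = 0 in → contributes +12.6 in⁴
  top flange: d = 3.25 in → contributes +40.21667 in⁴
  hole: d = 0 in → contributes −0.00002485049 in⁴
Total I = 93.03331 in⁴.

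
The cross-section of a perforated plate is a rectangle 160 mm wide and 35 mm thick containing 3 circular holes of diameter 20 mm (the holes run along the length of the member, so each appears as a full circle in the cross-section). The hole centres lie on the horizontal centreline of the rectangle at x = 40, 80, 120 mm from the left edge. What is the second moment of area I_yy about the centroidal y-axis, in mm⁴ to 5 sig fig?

I_yy ≈ 1.0918 × 10⁷ mm⁴

Break the section into simple shapes (no overlaps), measuring from the bottom-left corner of the bounding box.
Plate: 160 × 35, A = 5 600 mm², x = 80 mm, Ī = 11 946 667 mm⁴.
Hole 1 (subtracted): ⌀20, A = 314.1593 mm², x = 40 mm, Ī = 7853.982 mm⁴.
Hole 2 (subtracted): ⌀20, A = 314.1593 mm², x = 80 mm, Ī = 7853.982 mm⁴.
Hole 3 (subtracted): ⌀20, A = 314.1593 mm², x = 120 mm, Ī = 7853.982 mm⁴.
By symmetry the centroid is at mid-width, x̄ = 80 mm.
Transfer each piece to the centroidal y-axis using Ī + A·d² with d = x − 80:
  plate: d = 0 mm → contributes +11 946 667 mm⁴
  hole 1: d = -40 mm → contributes −510508.8 mm⁴
  hole 2: d = 0 mm → contributes −7853.982 mm⁴
  hole 3: d = 40 mm → contributes −510508.8 mm⁴
Total I = 10 917 795 mm⁴.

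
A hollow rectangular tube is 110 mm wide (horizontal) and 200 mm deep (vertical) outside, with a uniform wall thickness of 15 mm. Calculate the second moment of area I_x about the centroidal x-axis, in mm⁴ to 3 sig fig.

I_x ≈ 4.06 × 10⁷ mm⁴

Decompose the section into non-overlapping parts with the origin at the bottom-left of its bounding rectangle.
Outer rectangle: 110 × 200, A = 22 000 mm², y = 100 mm, Ī = 73 333 333 mm⁴.
Inner void (subtracted): 80 × 170, A = 13 600 mm², y = 100 mm, Ī = 32 753 333 mm⁴.
By symmetry the centroid is at mid-height, ȳ = 100 mm.
All pieces are centred on the centroidal x-axis, so I = ΣĪ (holes subtracted) = 40 580 000 mm⁴.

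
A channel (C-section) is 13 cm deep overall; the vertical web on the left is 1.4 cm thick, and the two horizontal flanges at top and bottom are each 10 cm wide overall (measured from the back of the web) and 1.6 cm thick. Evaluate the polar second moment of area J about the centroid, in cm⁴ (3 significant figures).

J ≈ 1600 cm⁴

Decompose the section into non-overlapping parts with the origin at the bottom-left of its bounding rectangle.
Web: 1.4 × 13, A = 18.2 cm², y = 6.5 cm, Ī = 256.32 cm⁴.
Top flange (beyond web): 8.6 × 1.6, A = 13.76 cm², y = 12.2 cm, Ī = 2.9355 cm⁴.
Bottom flange (beyond web): 8.6 × 1.6, A = 13.76 cm², y = 0.8 cm, Ī = 2.9355 cm⁴.
By symmetry the centroid is at mid-height, ȳ = 6.5 cm.
Transfer each piece to the centroidal x-axis using Ī + A·d² with d = y − 6.5:
  web: d = 0 cm → contributes +256.32 cm⁴
  top flange (beyond web): d = 5.7 cm → contributes +450 cm⁴
  bottom flange (beyond web): d = -5.7 cm → contributes +450 cm⁴
Total I = 1156.3 cm⁴.
For the y-axis: x̄ = 3.7096 cm.
Repeating about the centroidal y-axis gives I_y = 446.46 cm⁴.
Polar second moment: J = I_x + I_y = 1602.8 cm⁴.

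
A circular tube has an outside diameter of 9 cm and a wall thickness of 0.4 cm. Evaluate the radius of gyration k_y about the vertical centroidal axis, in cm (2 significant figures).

k_y ≈ 3.0 cm

Split into non-overlapping primitives; take the origin at the lower-left of the bounding box.
Outer circle: ⌀9, A = 63.62 cm², x = 4.5 cm, Ī = 322.1 cm⁴.
Bore (subtracted): ⌀8.2, A = 52.81 cm², x = 4.5 cm, Ī = 221.9 cm⁴.
By symmetry the centroid is at mid-width, x̄ = 4.5 cm.
All pieces are centred on the vertical centroidal axis, so I = ΣĪ (holes subtracted) = 100.1 cm⁴.
Radius of gyration: k = √(I/A) = √(100.1 / 10.81) = 3.044 cm.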